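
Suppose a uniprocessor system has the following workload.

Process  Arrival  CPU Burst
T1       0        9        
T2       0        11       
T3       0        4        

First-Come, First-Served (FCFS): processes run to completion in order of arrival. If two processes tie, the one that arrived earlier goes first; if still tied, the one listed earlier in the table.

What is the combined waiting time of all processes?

29

Timeline: | T1 0-9 | T2 9-20 | T3 20-24 |
Completion: T1=9  T2=20  T3=24
Turnaround (C−A): T1=9  T2=20  T3=24
Waiting = turnaround − burst: T1=0, T2=9, T3=20
Total waiting = 0 + 9 + 20 = 29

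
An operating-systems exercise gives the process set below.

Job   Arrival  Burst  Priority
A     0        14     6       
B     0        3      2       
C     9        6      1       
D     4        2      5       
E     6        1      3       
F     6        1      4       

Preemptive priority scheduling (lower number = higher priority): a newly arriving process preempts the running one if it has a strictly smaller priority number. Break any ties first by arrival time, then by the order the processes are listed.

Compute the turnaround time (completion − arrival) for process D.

2

Timeline: | B 0-3 | A 3-4 | D 4-6 | E 6-7 | F 7-8 | A 8-9 | C 9-15 | A 15-27 |
Completion: A=27  B=3  C=15  D=6  E=7  F=8
Turnaround(D) = completion − arrival = 6 − 4 = 2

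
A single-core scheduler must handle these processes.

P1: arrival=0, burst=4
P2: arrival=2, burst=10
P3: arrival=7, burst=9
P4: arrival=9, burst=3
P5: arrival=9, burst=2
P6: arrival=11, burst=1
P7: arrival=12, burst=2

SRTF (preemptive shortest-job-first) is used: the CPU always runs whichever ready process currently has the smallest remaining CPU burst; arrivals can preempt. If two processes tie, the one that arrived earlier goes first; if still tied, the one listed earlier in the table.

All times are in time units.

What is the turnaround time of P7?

2

Schedule: | P1 0-4 | P2 4-9 | P5 9-11 | P6 11-12 | P7 12-14 | P4 14-17 | P2 17-22 | P3 22-31 |
Completion: P1=4  P2=22  P3=31  P4=17  P5=11  P6=12  P7=14
Turnaround (C−A): P1=4  P2=20  P3=24  P4=8  P5=2  P6=1  P7=2
Turnaround(P7) = completion − arrival = 14 − 12 = 2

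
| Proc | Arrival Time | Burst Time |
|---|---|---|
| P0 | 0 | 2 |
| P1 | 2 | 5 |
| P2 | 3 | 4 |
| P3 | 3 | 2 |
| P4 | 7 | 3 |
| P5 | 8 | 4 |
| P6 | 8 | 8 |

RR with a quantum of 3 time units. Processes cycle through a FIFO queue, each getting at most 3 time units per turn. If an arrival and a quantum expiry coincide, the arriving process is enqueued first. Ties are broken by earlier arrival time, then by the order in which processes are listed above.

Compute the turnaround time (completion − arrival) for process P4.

8

Timeline: | P0 0-2 | P1 2-5 | P2 5-8 | P3 8-10 | P1 10-12 | P4 12-15 | P5 15-18 | P6 18-21 | P2 21-22 | P5 22-23 | P6 23-28 |
Completion: P0=2  P1=12  P2=22  P3=10  P4=15  P5=23  P6=28
Turnaround (C−A): P0=2  P1=10  P2=19  P3=7  P4=8  P5=15  P6=20
Turnaround(P4) = completion − arrival = 15 − 7 = 8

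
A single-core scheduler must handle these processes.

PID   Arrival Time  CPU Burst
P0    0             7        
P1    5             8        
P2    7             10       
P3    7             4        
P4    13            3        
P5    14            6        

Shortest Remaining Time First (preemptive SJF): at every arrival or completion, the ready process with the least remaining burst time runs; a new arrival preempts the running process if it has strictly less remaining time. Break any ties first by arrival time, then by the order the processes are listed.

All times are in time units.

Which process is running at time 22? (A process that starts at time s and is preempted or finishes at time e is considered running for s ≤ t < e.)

P5

Timeline: | P0 0-7 | P3 7-11 | P1 11-13 | P4 13-16 | P1 16-22 | P5 22-28 | P2 28-38 |
Completion: P0=7  P1=22  P2=38  P3=11  P4=16  P5=28
Turnaround (C−A): P0=7  P1=17  P2=31  P3=4  P4=3  P5=14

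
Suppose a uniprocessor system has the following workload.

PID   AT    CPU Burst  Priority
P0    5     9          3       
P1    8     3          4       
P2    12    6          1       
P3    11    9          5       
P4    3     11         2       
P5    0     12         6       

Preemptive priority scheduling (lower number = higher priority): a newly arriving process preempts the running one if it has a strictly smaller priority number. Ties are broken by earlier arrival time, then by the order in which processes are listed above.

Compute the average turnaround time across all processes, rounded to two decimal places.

25.17

Gantt: | P5 0-3 | P4 3-12 | P2 12-18 | P4 18-20 | P0 20-29 | P1 29-32 | P3 32-41 | P5 41-50 |
Completion: P0=29  P1=32  P2=18  P3=41  P4=20  P5=50
Turnaround (C−A): P0=24  P1=24  P2=6  P3=30  P4=17  P5=50
Turnaround times: P0=24, P1=24, P2=6, P3=30, P4=17, P5=50
Average turnaround = (24+24+6+30+17+50) / 6 = 151/6 = 25.17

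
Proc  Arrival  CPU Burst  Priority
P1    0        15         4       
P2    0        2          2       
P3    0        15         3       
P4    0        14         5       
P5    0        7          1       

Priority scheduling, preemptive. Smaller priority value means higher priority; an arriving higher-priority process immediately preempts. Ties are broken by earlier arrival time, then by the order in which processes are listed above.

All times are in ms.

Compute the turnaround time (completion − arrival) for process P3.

Gantt: | P5 0-7 | P2 7-9 | P3 9-24 | P1 24-39 | P4 39-53 |
Completion: P1=39  P2=9  P3=24  P4=53  P5=7
Turnaround (C−A): P1=39  P2=9  P3=24  P4=53  P5=7
Turnaround(P3) = completion − arrival = 24 − 0 = 24

24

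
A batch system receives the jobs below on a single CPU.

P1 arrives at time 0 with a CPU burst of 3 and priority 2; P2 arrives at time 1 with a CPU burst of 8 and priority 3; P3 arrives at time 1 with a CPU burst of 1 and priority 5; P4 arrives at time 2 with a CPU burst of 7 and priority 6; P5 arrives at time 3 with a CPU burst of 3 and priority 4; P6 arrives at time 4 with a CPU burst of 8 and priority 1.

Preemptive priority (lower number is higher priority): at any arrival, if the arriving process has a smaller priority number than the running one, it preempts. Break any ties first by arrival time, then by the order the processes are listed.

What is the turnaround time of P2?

18

Timeline: | P1 0-3 | P2 3-4 | P6 4-12 | P2 12-19 | P5 19-22 | P3 22-23 | P4 23-30 |
Completion: P1=3  P2=19  P3=23  P4=30  P5=22  P6=12
Turnaround (C−A): P1=3  P2=18  P3=22  P4=28  P5=19  P6=8
Turnaround(P2) = completion − arrival = 19 − 1 = 18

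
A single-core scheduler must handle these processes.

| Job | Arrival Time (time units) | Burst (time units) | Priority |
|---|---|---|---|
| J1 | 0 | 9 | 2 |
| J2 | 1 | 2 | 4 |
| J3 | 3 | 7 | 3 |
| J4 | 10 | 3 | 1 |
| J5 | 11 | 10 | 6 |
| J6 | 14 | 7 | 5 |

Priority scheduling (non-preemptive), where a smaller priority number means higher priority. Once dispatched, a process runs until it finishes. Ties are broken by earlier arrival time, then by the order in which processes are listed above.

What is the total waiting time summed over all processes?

Gantt: | J1 0-9 | J3 9-16 | J4 16-19 | J2 19-21 | J6 21-28 | J5 28-38 |
Completion: J1=9  J2=21  J3=16  J4=19  J5=38  J6=28
Turnaround (C−A): J1=9  J2=20  J3=13  J4=9  J5=27  J6=14
Waiting = turnaround − burst: J1=0, J2=18, J3=6, J4=6, J5=17, J6=7
Total waiting = 0 + 18 + 6 + 6 + 17 + 7 = 54

54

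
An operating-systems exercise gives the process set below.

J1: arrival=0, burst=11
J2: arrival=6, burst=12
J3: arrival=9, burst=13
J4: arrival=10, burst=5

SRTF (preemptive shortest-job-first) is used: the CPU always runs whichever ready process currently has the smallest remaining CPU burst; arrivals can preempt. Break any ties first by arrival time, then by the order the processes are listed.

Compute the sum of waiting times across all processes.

30

Schedule: | J1 0-11 | J4 11-16 | J2 16-28 | J3 28-41 |
Completion: J1=11  J2=28  J3=41  J4=16
Waiting = turnaround − burst: J1=0, J2=10, J3=19, J4=1
Total waiting = 0 + 10 + 19 + 1 = 30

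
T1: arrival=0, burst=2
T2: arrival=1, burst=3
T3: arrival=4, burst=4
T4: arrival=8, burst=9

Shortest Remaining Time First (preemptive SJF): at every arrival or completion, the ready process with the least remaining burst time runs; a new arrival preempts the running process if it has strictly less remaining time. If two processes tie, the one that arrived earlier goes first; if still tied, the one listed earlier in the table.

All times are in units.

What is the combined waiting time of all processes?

Timeline: | T1 0-2 | T2 2-5 | T3 5-9 | T4 9-18 |
Completion: T1=2  T2=5  T3=9  T4=18
Waiting = turnaround − burst: T1=0, T2=1, T3=1, T4=1
Total waiting = 0 + 1 + 1 + 1 = 3

3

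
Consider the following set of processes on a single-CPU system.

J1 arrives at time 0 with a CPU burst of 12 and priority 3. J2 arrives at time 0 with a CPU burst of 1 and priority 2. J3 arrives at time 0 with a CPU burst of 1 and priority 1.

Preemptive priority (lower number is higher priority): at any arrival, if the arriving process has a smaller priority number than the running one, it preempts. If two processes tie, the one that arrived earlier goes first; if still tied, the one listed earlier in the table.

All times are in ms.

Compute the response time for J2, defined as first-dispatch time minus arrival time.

1

Gantt: | J3 0-1 | J2 1-2 | J1 2-14 |
Completion: J1=14  J2=2  J3=1
Turnaround (C−A): J1=14  J2=2  J3=1
Response(J2) = first start − arrival = 1 − 0 = 1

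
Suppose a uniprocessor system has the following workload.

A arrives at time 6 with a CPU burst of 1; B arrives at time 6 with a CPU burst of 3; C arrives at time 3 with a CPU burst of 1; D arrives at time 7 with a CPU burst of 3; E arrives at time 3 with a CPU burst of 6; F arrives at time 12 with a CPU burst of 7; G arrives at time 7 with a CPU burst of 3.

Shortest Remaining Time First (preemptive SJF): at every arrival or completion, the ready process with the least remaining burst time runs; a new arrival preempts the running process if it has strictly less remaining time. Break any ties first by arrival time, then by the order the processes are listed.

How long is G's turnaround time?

Gantt: | idle 0-3 | C 3-4 | E 4-6 | A 6-7 | B 7-10 | D 10-13 | G 13-16 | E 16-20 | F 20-27 |
Completion: A=7  B=10  C=4  D=13  E=20  F=27  G=16
Turnaround(G) = completion − arrival = 16 − 7 = 9

9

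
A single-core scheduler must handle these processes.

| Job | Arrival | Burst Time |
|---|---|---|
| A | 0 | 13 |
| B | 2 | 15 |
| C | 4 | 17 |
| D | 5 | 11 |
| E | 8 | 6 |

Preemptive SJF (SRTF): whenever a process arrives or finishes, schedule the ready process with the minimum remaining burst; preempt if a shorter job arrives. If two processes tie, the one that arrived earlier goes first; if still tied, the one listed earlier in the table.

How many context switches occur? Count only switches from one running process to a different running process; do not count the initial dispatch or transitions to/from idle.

4

Gantt: | A 0-13 | E 13-19 | D 19-30 | B 30-45 | C 45-62 |
Completion: A=13  B=45  C=62  D=30  E=19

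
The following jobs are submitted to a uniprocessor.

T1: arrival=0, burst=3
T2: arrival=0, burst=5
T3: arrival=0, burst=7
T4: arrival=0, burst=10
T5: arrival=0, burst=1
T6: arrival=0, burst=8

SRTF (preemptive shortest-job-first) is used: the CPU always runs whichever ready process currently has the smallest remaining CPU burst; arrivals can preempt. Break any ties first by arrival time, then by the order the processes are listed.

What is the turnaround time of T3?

Timeline: | T5 0-1 | T1 1-4 | T2 4-9 | T3 9-16 | T6 16-24 | T4 24-34 |
Completion: T1=4  T2=9  T3=16  T4=34  T5=1  T6=24
Turnaround (C−A): T1=4  T2=9  T3=16  T4=34  T5=1  T6=24
Turnaround(T3) = completion − arrival = 16 − 0 = 16

16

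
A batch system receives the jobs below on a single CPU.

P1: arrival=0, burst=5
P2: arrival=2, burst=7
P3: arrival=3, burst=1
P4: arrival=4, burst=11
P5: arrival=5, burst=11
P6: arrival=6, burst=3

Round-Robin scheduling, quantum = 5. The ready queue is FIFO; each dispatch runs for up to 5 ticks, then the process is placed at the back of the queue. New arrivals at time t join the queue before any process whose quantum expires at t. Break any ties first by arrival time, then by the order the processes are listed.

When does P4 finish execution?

Schedule: | P1 0-5 | P2 5-10 | P3 10-11 | P4 11-16 | P5 16-21 | P6 21-24 | P2 24-26 | P4 26-31 | P5 31-36 | P4 36-37 | P5 37-38 |
Completion: P1=5  P2=26  P3=11  P4=37  P5=38  P6=24
Turnaround (C−A): P1=5  P2=24  P3=8  P4=33  P5=33  P6=18

37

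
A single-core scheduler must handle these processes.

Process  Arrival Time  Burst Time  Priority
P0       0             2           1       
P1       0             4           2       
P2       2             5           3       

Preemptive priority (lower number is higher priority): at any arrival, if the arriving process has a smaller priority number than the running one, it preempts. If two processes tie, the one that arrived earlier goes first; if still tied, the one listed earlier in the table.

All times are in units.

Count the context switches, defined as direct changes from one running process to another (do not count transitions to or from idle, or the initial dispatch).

2

Gantt: | P0 0-2 | P1 2-6 | P2 6-11 |
Completion: P0=2  P1=6  P2=11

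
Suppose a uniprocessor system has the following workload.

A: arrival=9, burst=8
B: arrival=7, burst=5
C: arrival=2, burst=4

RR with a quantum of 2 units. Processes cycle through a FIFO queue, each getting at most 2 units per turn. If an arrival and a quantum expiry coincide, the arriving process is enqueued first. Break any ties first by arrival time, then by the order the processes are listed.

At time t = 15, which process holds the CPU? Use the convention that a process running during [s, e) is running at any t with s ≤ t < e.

Schedule: | idle 0-2 | C 2-6 | idle 6-7 | B 7-9 | A 9-11 | B 11-13 | A 13-15 | B 15-16 | A 16-20 |
Completion: A=20  B=16  C=6

B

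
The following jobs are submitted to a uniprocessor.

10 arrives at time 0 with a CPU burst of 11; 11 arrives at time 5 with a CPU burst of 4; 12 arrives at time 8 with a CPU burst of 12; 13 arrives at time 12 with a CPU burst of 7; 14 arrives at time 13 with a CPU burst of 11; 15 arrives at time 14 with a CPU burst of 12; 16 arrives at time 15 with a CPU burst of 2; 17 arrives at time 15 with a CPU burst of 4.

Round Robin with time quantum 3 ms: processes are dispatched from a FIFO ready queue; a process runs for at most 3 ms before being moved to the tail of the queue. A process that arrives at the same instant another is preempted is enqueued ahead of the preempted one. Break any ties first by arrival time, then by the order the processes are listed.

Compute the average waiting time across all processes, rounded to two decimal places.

24.50

Gantt: | 10 0-6 | 11 6-9 | 10 9-12 | 12 12-15 | 11 15-16 | 13 16-19 | 10 19-21 | 14 21-24 | 15 24-27 | 16 27-29 | 17 29-32 | 12 32-35 | 13 35-38 | 14 38-41 | 15 41-44 | 17 44-45 | 12 45-48 | 13 48-49 | 14 49-52 | 15 52-55 | 12 55-58 | 14 58-60 | 15 60-63 |
Completion: 10=21  11=16  12=58  13=49  14=60  15=63  16=29  17=45
Waiting times: 10=10, 11=7, 12=38, 13=30, 14=36, 15=37, 16=12, 17=26
Average waiting = (10+7+38+30+36+37+12+26) / 8 = 196/8 = 24.50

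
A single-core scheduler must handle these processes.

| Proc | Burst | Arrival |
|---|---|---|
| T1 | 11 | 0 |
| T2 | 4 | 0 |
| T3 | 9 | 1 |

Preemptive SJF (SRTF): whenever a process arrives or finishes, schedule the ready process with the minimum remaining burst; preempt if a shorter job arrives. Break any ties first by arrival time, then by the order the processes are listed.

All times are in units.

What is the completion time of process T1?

24

Gantt: | T2 0-4 | T3 4-13 | T1 13-24 |
Completion: T1=24  T2=4  T3=13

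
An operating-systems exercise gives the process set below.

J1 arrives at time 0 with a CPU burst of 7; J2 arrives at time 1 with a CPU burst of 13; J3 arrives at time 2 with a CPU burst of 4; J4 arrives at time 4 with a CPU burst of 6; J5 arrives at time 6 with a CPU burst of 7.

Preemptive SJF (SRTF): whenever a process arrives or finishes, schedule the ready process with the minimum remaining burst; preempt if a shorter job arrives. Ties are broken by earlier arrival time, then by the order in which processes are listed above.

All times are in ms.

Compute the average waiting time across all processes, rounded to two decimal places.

9.00

Timeline: | J1 0-2 | J3 2-6 | J1 6-11 | J4 11-17 | J5 17-24 | J2 24-37 |
Completion: J1=11  J2=37  J3=6  J4=17  J5=24
Turnaround (C−A): J1=11  J2=36  J3=4  J4=13  J5=18
Waiting times: J1=4, J2=23, J3=0, J4=7, J5=11
Average waiting = (4+23+0+7+11) / 5 = 45/5 = 9.00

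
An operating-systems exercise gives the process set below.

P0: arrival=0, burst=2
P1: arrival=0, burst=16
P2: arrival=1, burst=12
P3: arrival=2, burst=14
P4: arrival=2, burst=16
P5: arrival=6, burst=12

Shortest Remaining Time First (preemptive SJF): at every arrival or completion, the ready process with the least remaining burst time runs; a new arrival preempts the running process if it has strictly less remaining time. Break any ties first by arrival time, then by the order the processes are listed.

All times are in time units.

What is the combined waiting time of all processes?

Gantt: | P0 0-2 | P2 2-14 | P5 14-26 | P3 26-40 | P1 40-56 | P4 56-72 |
Completion: P0=2  P1=56  P2=14  P3=40  P4=72  P5=26
Waiting = turnaround − burst: P0=0, P1=40, P2=1, P3=24, P4=54, P5=8
Total waiting = 0 + 40 + 1 + 24 + 54 + 8 = 127

127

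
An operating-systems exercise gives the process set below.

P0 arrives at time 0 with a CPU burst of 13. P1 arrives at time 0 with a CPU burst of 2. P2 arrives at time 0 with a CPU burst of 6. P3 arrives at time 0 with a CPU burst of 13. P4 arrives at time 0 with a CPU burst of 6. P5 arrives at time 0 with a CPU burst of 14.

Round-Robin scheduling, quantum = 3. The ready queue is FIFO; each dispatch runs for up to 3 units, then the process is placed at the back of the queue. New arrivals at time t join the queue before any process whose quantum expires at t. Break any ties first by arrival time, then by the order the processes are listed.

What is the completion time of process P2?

23

Gantt: | P0 0-3 | P1 3-5 | P2 5-8 | P3 8-11 | P4 11-14 | P5 14-17 | P0 17-20 | P2 20-23 | P3 23-26 | P4 26-29 | P5 29-32 | P0 32-35 | P3 35-38 | P5 38-41 | P0 41-44 | P3 44-47 | P5 47-50 | P0 50-51 | P3 51-52 | P5 52-54 |
Completion: P0=51  P1=5  P2=23  P3=52  P4=29  P5=54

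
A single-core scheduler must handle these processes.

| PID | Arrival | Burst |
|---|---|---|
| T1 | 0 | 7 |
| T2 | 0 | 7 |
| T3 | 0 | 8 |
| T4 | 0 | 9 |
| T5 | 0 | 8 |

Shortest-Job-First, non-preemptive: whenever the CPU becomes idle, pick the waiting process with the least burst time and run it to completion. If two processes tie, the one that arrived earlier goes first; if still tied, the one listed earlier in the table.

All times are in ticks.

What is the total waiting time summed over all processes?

73

Timeline: | T1 0-7 | T2 7-14 | T3 14-22 | T5 22-30 | T4 30-39 |
Completion: T1=7  T2=14  T3=22  T4=39  T5=30
Turnaround (C−A): T1=7  T2=14  T3=22  T4=39  T5=30
Waiting = turnaround − burst: T1=0, T2=7, T3=14, T4=30, T5=22
Total waiting = 0 + 7 + 14 + 30 + 22 = 73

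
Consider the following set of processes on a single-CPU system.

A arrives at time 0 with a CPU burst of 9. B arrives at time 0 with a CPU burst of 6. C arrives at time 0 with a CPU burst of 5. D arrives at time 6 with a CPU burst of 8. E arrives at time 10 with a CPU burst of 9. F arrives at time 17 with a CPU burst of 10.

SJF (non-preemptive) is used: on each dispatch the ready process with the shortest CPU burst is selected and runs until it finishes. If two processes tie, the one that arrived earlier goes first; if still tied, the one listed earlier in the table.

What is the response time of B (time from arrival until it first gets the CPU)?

Schedule: | C 0-5 | B 5-11 | D 11-19 | A 19-28 | E 28-37 | F 37-47 |
Completion: A=28  B=11  C=5  D=19  E=37  F=47
Turnaround (C−A): A=28  B=11  C=5  D=13  E=27  F=30
Response(B) = first start − arrival = 5 − 0 = 5

5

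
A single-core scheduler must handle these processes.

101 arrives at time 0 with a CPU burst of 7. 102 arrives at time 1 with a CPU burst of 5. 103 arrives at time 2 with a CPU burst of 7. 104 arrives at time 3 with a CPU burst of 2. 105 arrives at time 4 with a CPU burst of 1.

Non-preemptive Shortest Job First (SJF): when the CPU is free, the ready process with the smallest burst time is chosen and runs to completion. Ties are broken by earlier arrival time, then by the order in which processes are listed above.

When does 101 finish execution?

Gantt: | 101 0-7 | 105 7-8 | 104 8-10 | 102 10-15 | 103 15-22 |
Completion: 101=7  102=15  103=22  104=10  105=8
Turnaround (C−A): 101=7  102=14  103=20  104=7  105=4

7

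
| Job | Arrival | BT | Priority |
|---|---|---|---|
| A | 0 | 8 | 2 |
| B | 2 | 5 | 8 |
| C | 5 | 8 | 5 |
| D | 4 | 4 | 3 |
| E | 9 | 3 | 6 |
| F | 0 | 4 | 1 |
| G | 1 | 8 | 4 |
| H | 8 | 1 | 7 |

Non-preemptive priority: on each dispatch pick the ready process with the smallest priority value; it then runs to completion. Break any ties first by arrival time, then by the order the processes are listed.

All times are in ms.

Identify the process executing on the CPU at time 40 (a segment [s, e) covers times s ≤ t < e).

B

Schedule: | F 0-4 | A 4-12 | D 12-16 | G 16-24 | C 24-32 | E 32-35 | H 35-36 | B 36-41 |
Completion: A=12  B=41  C=32  D=16  E=35  F=4  G=24  H=36
Turnaround (C−A): A=12  B=39  C=27  D=12  E=26  F=4  G=23  H=28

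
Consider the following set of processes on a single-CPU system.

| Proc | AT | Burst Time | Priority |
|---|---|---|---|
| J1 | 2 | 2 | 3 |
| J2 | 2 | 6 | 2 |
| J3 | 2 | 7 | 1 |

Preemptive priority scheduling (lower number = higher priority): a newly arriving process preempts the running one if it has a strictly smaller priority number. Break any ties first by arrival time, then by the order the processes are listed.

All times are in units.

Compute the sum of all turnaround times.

35

Schedule: | idle 0-2 | J3 2-9 | J2 9-15 | J1 15-17 |
Completion: J1=17  J2=15  J3=9
Turnaround (C−A): J1=15  J2=13  J3=7
Turnaround = completion − arrival: J1=15, J2=13, J3=7
Total turnaround = 15 + 13 + 7 = 35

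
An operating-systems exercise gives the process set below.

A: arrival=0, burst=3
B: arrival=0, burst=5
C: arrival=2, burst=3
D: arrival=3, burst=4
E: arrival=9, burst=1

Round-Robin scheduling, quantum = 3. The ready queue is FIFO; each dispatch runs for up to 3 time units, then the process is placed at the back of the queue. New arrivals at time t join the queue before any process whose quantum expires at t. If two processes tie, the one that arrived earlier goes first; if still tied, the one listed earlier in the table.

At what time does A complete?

3

Schedule: | A 0-3 | B 3-6 | C 6-9 | D 9-12 | B 12-14 | E 14-15 | D 15-16 |
Completion: A=3  B=14  C=9  D=16  E=15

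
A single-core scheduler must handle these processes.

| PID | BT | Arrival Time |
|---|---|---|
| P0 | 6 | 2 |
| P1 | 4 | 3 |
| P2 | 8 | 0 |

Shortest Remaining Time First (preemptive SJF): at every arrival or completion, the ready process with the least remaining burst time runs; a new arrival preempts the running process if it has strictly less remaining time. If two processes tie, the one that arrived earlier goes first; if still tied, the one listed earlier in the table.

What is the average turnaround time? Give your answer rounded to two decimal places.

Schedule: | P2 0-3 | P1 3-7 | P2 7-12 | P0 12-18 |
Completion: P0=18  P1=7  P2=12
Turnaround (C−A): P0=16  P1=4  P2=12
Turnaround times: P0=16, P1=4, P2=12
Average turnaround = (16+4+12) / 3 = 32/3 = 10.67

10.67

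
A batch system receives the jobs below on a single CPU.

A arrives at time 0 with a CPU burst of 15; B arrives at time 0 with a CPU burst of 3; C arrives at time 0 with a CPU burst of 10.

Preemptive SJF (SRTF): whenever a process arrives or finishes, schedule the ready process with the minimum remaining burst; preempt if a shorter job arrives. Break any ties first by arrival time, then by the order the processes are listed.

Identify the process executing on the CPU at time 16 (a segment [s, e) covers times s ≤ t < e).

Gantt: | B 0-3 | C 3-13 | A 13-28 |
Completion: A=28  B=3  C=13
Turnaround (C−A): A=28  B=3  C=13

A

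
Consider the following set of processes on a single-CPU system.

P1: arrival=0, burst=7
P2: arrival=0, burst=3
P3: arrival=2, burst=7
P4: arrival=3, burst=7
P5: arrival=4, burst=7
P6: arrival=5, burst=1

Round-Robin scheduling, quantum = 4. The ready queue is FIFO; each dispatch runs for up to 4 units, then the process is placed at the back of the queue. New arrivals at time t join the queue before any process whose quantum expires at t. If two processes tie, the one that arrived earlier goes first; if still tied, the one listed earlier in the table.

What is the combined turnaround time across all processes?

Gantt: | P1 0-4 | P2 4-7 | P3 7-11 | P4 11-15 | P5 15-19 | P1 19-22 | P6 22-23 | P3 23-26 | P4 26-29 | P5 29-32 |
Completion: P1=22  P2=7  P3=26  P4=29  P5=32  P6=23
Turnaround (C−A): P1=22  P2=7  P3=24  P4=26  P5=28  P6=18
Turnaround = completion − arrival: P1=22, P2=7, P3=24, P4=26, P5=28, P6=18
Total turnaround = 22 + 7 + 24 + 26 + 28 + 18 = 125

125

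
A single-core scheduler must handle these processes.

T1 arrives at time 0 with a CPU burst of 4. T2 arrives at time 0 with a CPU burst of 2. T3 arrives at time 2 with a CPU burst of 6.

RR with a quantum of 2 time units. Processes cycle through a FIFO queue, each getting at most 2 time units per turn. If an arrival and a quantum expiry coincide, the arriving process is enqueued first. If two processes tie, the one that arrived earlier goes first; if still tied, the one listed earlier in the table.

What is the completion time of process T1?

Gantt: | T1 0-2 | T2 2-4 | T3 4-6 | T1 6-8 | T3 8-12 |
Completion: T1=8  T2=4  T3=12
Turnaround (C−A): T1=8  T2=4  T3=10

8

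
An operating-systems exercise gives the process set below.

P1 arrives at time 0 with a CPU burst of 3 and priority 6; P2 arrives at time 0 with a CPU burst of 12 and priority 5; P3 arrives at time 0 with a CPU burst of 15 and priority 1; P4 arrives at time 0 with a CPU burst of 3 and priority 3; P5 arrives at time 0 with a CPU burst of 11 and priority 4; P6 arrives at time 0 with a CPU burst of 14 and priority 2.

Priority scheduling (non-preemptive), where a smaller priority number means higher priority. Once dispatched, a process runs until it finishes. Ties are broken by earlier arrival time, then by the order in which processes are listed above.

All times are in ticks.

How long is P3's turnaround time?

Timeline: | P3 0-15 | P6 15-29 | P4 29-32 | P5 32-43 | P2 43-55 | P1 55-58 |
Completion: P1=58  P2=55  P3=15  P4=32  P5=43  P6=29
Turnaround(P3) = completion − arrival = 15 − 0 = 15

15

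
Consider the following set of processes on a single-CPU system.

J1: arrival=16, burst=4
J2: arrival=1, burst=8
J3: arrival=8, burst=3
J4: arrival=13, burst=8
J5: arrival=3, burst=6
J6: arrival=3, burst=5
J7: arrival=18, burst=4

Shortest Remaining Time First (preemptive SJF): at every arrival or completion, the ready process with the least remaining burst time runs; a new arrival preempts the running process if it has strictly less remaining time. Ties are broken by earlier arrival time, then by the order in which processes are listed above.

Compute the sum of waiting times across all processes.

Gantt: | idle 0-1 | J2 1-3 | J6 3-8 | J3 8-11 | J2 11-17 | J1 17-21 | J7 21-25 | J5 25-31 | J4 31-39 |
Completion: J1=21  J2=17  J3=11  J4=39  J5=31  J6=8  J7=25
Waiting = turnaround − burst: J1=1, J2=8, J3=0, J4=18, J5=22, J6=0, J7=3
Total waiting = 1 + 8 + 0 + 18 + 22 + 0 + 3 = 52

52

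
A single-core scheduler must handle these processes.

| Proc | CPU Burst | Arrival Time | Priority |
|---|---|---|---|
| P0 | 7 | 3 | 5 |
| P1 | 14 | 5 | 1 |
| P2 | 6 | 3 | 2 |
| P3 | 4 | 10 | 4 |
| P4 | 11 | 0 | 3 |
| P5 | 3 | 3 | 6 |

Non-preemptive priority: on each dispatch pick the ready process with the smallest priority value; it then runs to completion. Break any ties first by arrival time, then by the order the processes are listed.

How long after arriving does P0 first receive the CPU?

32

Schedule: | P4 0-11 | P1 11-25 | P2 25-31 | P3 31-35 | P0 35-42 | P5 42-45 |
Completion: P0=42  P1=25  P2=31  P3=35  P4=11  P5=45
Turnaround (C−A): P0=39  P1=20  P2=28  P3=25  P4=11  P5=42
Response(P0) = first start − arrival = 35 − 3 = 32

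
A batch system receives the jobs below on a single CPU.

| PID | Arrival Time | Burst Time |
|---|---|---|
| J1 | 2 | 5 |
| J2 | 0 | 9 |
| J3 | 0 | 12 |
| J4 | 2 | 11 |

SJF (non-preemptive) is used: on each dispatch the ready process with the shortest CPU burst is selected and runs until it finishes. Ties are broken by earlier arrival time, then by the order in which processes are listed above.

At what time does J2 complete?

9

Timeline: | J2 0-9 | J1 9-14 | J4 14-25 | J3 25-37 |
Completion: J1=14  J2=9  J3=37  J4=25
Turnaround (C−A): J1=12  J2=9  J3=37  J4=23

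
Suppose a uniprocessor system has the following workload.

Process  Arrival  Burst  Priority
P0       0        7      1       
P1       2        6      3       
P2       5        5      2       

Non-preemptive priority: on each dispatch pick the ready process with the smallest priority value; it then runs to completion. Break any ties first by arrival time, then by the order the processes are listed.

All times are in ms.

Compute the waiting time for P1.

Timeline: | P0 0-7 | P2 7-12 | P1 12-18 |
Completion: P0=7  P1=18  P2=12
Waiting(P1) = turnaround − burst = 16 − 6 = 10

10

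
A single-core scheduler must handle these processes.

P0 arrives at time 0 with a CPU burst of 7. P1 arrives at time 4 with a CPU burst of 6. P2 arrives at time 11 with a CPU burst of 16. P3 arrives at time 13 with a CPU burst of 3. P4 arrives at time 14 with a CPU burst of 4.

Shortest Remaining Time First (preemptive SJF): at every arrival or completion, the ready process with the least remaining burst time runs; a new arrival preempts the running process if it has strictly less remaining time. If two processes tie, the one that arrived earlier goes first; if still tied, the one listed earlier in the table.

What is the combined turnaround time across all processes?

Timeline: | P0 0-7 | P1 7-13 | P3 13-16 | P4 16-20 | P2 20-36 |
Completion: P0=7  P1=13  P2=36  P3=16  P4=20
Turnaround (C−A): P0=7  P1=9  P2=25  P3=3  P4=6
Turnaround = completion − arrival: P0=7, P1=9, P2=25, P3=3, P4=6
Total turnaround = 7 + 9 + 25 + 3 + 6 = 50

50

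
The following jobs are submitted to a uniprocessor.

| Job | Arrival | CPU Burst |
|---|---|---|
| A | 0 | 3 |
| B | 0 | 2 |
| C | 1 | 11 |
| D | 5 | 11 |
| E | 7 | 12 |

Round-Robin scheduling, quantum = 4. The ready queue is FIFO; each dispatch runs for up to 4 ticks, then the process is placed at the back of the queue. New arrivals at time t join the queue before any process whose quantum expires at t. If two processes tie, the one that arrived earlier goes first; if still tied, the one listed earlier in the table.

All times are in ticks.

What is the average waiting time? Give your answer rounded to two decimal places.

Gantt: | A 0-3 | B 3-5 | C 5-9 | D 9-13 | E 13-17 | C 17-21 | D 21-25 | E 25-29 | C 29-32 | D 32-35 | E 35-39 |
Completion: A=3  B=5  C=32  D=35  E=39
Turnaround (C−A): A=3  B=5  C=31  D=30  E=32
Waiting times: A=0, B=3, C=20, D=19, E=20
Average waiting = (0+3+20+19+20) / 5 = 62/5 = 12.40

12.40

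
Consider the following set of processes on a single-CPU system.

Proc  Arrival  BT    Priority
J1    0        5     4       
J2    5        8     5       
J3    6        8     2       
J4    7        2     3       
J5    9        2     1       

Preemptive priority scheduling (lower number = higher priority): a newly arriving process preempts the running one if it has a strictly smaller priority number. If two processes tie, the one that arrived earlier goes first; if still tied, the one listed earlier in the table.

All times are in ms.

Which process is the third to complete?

Schedule: | J1 0-5 | J2 5-6 | J3 6-9 | J5 9-11 | J3 11-16 | J4 16-18 | J2 18-25 |
Completion: J1=5  J2=25  J3=16  J4=18  J5=11
Turnaround (C−A): J1=5  J2=20  J3=10  J4=11  J5=2
Finish order: J1 → J5 → J3 → J4 → J2

J3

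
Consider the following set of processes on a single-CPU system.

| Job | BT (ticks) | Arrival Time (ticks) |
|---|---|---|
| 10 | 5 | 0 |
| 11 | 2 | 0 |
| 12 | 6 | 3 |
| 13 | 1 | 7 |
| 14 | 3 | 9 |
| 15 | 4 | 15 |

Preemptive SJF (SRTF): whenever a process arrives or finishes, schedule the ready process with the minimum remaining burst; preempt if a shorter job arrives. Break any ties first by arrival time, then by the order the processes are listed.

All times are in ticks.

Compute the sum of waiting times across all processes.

Gantt: | 11 0-2 | 10 2-7 | 13 7-8 | 12 8-9 | 14 9-12 | 12 12-17 | 15 17-21 |
Completion: 10=7  11=2  12=17  13=8  14=12  15=21
Turnaround (C−A): 10=7  11=2  12=14  13=1  14=3  15=6
Waiting = turnaround − burst: 10=2, 11=0, 12=8, 13=0, 14=0, 15=2
Total waiting = 2 + 0 + 8 + 0 + 0 + 2 = 12

12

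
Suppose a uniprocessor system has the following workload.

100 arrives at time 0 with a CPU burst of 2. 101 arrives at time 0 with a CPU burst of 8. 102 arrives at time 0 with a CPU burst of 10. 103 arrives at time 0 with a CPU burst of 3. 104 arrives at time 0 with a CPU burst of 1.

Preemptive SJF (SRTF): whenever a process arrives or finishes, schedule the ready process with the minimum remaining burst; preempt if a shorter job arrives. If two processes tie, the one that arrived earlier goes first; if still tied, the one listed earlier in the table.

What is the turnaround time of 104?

Gantt: | 104 0-1 | 100 1-3 | 103 3-6 | 101 6-14 | 102 14-24 |
Completion: 100=3  101=14  102=24  103=6  104=1
Turnaround (C−A): 100=3  101=14  102=24  103=6  104=1
Turnaround(104) = completion − arrival = 1 − 0 = 1

1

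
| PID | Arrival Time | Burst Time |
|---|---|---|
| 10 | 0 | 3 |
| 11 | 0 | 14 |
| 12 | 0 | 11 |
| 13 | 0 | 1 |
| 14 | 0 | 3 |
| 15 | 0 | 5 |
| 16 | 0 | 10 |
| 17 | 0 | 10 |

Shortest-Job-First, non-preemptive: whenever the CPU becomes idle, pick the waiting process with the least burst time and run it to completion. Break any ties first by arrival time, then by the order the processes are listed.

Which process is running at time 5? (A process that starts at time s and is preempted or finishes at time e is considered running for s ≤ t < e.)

14

Schedule: | 13 0-1 | 10 1-4 | 14 4-7 | 15 7-12 | 16 12-22 | 17 22-32 | 12 32-43 | 11 43-57 |
Completion: 10=4  11=57  12=43  13=1  14=7  15=12  16=22  17=32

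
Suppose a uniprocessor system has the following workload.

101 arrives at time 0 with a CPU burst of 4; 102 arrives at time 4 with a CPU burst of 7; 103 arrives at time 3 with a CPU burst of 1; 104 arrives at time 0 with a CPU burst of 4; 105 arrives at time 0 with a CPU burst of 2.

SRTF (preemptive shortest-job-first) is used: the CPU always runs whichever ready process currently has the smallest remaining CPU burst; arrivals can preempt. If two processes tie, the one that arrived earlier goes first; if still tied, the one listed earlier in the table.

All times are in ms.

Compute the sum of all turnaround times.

35

Gantt: | 105 0-2 | 101 2-3 | 103 3-4 | 101 4-7 | 104 7-11 | 102 11-18 |
Completion: 101=7  102=18  103=4  104=11  105=2
Turnaround = completion − arrival: 101=7, 102=14, 103=1, 104=11, 105=2
Total turnaround = 7 + 14 + 1 + 11 + 2 = 35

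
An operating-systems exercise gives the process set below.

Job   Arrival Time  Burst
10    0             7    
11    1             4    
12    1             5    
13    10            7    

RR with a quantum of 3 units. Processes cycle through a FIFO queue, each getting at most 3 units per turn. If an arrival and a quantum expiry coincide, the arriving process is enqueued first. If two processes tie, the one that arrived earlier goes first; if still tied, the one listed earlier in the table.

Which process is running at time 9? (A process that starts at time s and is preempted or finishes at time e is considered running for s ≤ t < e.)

Timeline: | 10 0-3 | 11 3-6 | 12 6-9 | 10 9-12 | 11 12-13 | 12 13-15 | 13 15-18 | 10 18-19 | 13 19-23 |
Completion: 10=19  11=13  12=15  13=23
Turnaround (C−A): 10=19  11=12  12=14  13=13

10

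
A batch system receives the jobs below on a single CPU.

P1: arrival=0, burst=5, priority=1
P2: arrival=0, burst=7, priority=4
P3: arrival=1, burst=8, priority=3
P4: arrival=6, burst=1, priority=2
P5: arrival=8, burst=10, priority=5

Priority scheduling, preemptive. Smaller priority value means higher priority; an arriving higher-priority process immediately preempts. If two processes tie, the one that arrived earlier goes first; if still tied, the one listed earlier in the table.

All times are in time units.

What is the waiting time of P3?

5

Timeline: | P1 0-5 | P3 5-6 | P4 6-7 | P3 7-14 | P2 14-21 | P5 21-31 |
Completion: P1=5  P2=21  P3=14  P4=7  P5=31
Waiting(P3) = turnaround − burst = 13 − 8 = 5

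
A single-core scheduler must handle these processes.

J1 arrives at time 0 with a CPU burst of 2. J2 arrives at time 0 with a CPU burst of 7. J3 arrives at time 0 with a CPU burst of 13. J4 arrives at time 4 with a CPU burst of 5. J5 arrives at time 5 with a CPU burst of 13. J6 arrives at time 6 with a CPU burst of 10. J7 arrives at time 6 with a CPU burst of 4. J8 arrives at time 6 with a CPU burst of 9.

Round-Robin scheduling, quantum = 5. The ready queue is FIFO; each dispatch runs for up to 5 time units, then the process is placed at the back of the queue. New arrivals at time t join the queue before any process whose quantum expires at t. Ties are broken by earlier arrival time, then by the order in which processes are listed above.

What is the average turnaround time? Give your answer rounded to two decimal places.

36.75

Timeline: | J1 0-2 | J2 2-7 | J3 7-12 | J4 12-17 | J5 17-22 | J6 22-27 | J7 27-31 | J8 31-36 | J2 36-38 | J3 38-43 | J5 43-48 | J6 48-53 | J8 53-57 | J3 57-60 | J5 60-63 |
Completion: J1=2  J2=38  J3=60  J4=17  J5=63  J6=53  J7=31  J8=57
Turnaround (C−A): J1=2  J2=38  J3=60  J4=13  J5=58  J6=47  J7=25  J8=51
Turnaround times: J1=2, J2=38, J3=60, J4=13, J5=58, J6=47, J7=25, J8=51
Average turnaround = (2+38+60+13+58+47+25+51) / 8 = 294/8 = 36.75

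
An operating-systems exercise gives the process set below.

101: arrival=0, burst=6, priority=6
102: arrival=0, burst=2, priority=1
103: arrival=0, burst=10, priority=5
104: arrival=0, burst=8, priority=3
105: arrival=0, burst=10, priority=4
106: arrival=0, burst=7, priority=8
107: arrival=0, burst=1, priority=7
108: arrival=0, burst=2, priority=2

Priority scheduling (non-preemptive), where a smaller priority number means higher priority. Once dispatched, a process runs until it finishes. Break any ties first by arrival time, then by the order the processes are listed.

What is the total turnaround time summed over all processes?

195

Schedule: | 102 0-2 | 108 2-4 | 104 4-12 | 105 12-22 | 103 22-32 | 101 32-38 | 107 38-39 | 106 39-46 |
Completion: 101=38  102=2  103=32  104=12  105=22  106=46  107=39  108=4
Turnaround (C−A): 101=38  102=2  103=32  104=12  105=22  106=46  107=39  108=4
Turnaround = completion − arrival: 101=38, 102=2, 103=32, 104=12, 105=22, 106=46, 107=39, 108=4
Total turnaround = 38 + 2 + 32 + 12 + 22 + 46 + 39 + 4 = 195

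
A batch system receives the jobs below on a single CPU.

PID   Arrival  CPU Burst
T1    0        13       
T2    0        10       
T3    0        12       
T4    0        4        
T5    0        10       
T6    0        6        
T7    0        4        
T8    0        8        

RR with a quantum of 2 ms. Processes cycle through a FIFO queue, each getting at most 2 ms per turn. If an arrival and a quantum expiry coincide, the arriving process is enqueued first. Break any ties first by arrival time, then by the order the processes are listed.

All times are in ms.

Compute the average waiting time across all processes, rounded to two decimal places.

42.00

Schedule: | T1 0-2 | T2 2-4 | T3 4-6 | T4 6-8 | T5 8-10 | T6 10-12 | T7 12-14 | T8 14-16 | T1 16-18 | T2 18-20 | T3 20-22 | T4 22-24 | T5 24-26 | T6 26-28 | T7 28-30 | T8 30-32 | T1 32-34 | T2 34-36 | T3 36-38 | T5 38-40 | T6 40-42 | T8 42-44 | T1 44-46 | T2 46-48 | T3 48-50 | T5 50-52 | T8 52-54 | T1 54-56 | T2 56-58 | T3 58-60 | T5 60-62 | T1 62-64 | T3 64-66 | T1 66-67 |
Completion: T1=67  T2=58  T3=66  T4=24  T5=62  T6=42  T7=30  T8=54
Turnaround (C−A): T1=67  T2=58  T3=66  T4=24  T5=62  T6=42  T7=30  T8=54
Waiting times: T1=54, T2=48, T3=54, T4=20, T5=52, T6=36, T7=26, T8=46
Average waiting = (54+48+54+20+52+36+26+46) / 8 = 336/8 = 42.00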